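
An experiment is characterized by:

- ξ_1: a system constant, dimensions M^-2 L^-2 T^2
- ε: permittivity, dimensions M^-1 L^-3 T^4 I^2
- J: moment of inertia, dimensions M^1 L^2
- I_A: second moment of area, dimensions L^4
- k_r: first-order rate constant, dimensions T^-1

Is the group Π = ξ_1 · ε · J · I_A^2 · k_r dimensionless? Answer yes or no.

Sum the exponent of each base dimension across the product:
  M: [ξ_1]_M + [ε]_M + [J]_M + 2·[I_A]_M + [k_r]_M = (-2) + (-1) + (1) + 2·(0) + (0) = -2
  L: [ξ_1]_L + [ε]_L + [J]_L + 2·[I_A]_L + [k_r]_L = (-2) + (-3) + (2) + 2·(4) + (0) = 5
  T: [ξ_1]_T + [ε]_T + [J]_T + 2·[I_A]_T + [k_r]_T = (2) + (4) + (0) + 2·(0) + (-1) = 5
  I: [ξ_1]_I + [ε]_I + [J]_I + 2·[I_A]_I + [k_r]_I = (0) + (2) + (0) + 2·(0) + (0) = 2
Net dimensions [M⁻² L⁵ T⁵ I²] ≠ [1] — not dimensionless.

no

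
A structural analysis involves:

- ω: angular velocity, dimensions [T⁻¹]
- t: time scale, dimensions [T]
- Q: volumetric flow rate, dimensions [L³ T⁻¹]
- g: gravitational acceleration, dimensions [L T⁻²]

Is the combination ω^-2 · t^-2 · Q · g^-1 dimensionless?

no

Sum the exponent of each base dimension across the product:
  L: −2·[ω]_L − 2·[t]_L + [Q]_L − [g]_L = −2·(0) − 2·(0) + (3) − (1) = 2
  T: −2·[ω]_T − 2·[t]_T + [Q]_T − [g]_T = −2·(-1) − 2·(1) + (-1) − (-2) = 1
Net dimensions [L² T] ≠ [1] — not dimensionless.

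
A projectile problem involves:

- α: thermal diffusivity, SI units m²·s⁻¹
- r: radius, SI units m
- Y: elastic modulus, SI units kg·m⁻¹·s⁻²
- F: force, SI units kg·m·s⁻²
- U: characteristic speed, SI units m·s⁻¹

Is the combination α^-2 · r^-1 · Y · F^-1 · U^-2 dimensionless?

Sum the exponent of each base dimension across the product:
  M: −2·[α]_M − [r]_M + [Y]_M − [F]_M − 2·[U]_M = −2·(0) − (0) + (1) − (1) − 2·(0) = 0
  L: −2·[α]_L − [r]_L + [Y]_L − [F]_L − 2·[U]_L = −2·(2) − (1) + (-1) − (1) − 2·(1) = -9
  T: −2·[α]_T − [r]_T + [Y]_T − [F]_T − 2·[U]_T = −2·(-1) − (0) + (-2) − (-2) − 2·(-1) = 4
Net dimensions [L⁻⁹ T⁴] ≠ [1] — not dimensionless.

no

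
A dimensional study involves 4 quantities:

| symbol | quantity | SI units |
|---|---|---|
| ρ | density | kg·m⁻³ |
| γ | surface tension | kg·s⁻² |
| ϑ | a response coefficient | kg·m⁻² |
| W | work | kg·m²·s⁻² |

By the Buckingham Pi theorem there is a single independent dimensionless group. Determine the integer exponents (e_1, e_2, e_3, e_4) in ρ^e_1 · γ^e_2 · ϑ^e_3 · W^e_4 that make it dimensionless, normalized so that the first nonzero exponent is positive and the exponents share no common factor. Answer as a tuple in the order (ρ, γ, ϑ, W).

M: e_1·(1) + e_2·(1) + e_3·(1) + e_4·(1) = 0
L: e_1·(-3) + e_2·(0) + e_3·(-2) + e_4·(2) = 0
T: e_1·(0) + e_2·(-2) + e_3·(0) + e_4·(-2) = 0
Solving this homogeneous linear system for the smallest-integer solution (first nonzero entry positive) gives (2, -1, -2, 1).

(2, -1, -2, 1)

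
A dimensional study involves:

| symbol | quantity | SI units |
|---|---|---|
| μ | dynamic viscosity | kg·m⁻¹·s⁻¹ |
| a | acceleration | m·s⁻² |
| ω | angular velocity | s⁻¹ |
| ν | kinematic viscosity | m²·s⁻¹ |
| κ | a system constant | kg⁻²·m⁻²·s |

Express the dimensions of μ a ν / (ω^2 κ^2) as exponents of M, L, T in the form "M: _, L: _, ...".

M: 5, L: 6, T: -4

Collect each base-dimension exponent across the product:
  M: (1) + (0) − 2·(0) + (0) − 2·(-2) = 5
  L: (-1) + (1) − 2·(0) + (2) − 2·(-2) = 6
  T: (-1) + (-2) − 2·(-1) + (-1) − 2·(1) = -4
So the dimensions are [M⁵ L⁶ T⁻⁴].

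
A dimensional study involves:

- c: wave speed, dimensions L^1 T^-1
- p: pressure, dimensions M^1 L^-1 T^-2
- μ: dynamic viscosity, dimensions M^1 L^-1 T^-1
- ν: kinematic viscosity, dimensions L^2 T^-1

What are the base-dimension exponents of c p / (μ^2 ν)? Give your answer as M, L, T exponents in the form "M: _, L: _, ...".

Collect each base-dimension exponent across the product:
  M: (0) + (1) − 2·(1) − (0) = -1
  L: (1) + (-1) − 2·(-1) − (2) = 0
  T: (-1) + (-2) − 2·(-1) − (-1) = 0
So the dimensions are [M⁻¹].

M: -1, L: 0, T: 0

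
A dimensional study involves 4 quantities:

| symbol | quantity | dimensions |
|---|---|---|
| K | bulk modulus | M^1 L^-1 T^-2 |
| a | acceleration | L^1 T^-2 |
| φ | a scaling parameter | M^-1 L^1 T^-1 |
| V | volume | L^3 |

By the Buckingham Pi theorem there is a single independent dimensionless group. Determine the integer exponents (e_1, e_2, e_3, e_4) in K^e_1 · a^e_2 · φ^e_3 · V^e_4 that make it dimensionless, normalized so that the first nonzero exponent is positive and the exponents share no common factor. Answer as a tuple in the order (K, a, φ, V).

M: e_1·(1) + e_2·(0) + e_3·(-1) + e_4·(0) = 0
L: e_1·(-1) + e_2·(1) + e_3·(1) + e_4·(3) = 0
T: e_1·(-2) + e_2·(-2) + e_3·(-1) + e_4·(0) = 0
Solving this homogeneous linear system for the smallest-integer solution (first nonzero entry positive) gives (2, -3, 2, 1).

(2, -3, 2, 1)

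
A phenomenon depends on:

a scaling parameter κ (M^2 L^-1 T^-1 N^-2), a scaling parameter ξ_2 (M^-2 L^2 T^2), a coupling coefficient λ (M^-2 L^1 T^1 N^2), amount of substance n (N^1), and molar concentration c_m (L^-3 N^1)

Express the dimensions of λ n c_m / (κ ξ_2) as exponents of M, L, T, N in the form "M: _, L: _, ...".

Collect each base-dimension exponent across the product:
  M: −(2) − (-2) + (-2) + (0) + (0) = -2
  L: −(-1) − (2) + (1) + (0) + (-3) = -3
  T: −(-1) − (2) + (1) + (0) + (0) = 0
  N: −(-2) − (0) + (2) + (1) + (1) = 6
So the dimensions are [M⁻² L⁻³ N⁶].

M: -2, L: -3, T: 0, N: 6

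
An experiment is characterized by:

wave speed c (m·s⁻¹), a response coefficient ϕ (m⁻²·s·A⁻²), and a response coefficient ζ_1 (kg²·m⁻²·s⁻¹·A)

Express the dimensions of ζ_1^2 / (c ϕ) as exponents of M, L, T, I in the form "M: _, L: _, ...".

Collect each base-dimension exponent across the product:
  M: −(0) − (0) + 2·(2) = 4
  L: −(1) − (-2) + 2·(-2) = -3
  T: −(-1) − (1) + 2·(-1) = -2
  I: −(0) − (-2) + 2·(1) = 4
So the dimensions are [M⁴ L⁻³ T⁻² I⁴].

M: 4, L: -3, T: -2, I: 4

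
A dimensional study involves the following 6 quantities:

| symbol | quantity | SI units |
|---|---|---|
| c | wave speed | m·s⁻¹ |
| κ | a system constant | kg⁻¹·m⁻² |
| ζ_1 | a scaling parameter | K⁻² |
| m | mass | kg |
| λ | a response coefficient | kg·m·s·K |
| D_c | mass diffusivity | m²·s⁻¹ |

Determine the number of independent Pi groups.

There are 6 variables and 4 base dimensions (M, L, T, Θ).
The dimension matrix has rank 4.
Independent dimensionless groups: 6 − 4 = 2.

2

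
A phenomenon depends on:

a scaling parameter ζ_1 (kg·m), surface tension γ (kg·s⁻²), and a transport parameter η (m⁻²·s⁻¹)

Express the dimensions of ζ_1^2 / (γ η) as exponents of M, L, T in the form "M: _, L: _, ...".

M: 1, L: 4, T: 3

Collect each base-dimension exponent across the product:
  M: 2·(1) − (1) − (0) = 1
  L: 2·(1) − (0) − (-2) = 4
  T: 2·(0) − (-2) − (-1) = 3
So the dimensions are [M L⁴ T³].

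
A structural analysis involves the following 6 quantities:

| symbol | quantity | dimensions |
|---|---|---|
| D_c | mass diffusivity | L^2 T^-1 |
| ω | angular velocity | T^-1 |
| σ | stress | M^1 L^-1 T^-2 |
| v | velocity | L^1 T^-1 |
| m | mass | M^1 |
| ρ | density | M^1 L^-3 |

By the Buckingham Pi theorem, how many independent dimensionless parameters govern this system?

There are 6 variables and 3 base dimensions (M, L, T).
The dimension matrix has rank 3.
Independent dimensionless groups: 6 − 3 = 3.

3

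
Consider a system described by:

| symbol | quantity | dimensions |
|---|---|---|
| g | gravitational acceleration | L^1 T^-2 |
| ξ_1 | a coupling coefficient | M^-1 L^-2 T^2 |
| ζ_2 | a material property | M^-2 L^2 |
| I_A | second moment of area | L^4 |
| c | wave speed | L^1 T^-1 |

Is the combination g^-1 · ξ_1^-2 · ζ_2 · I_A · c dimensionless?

no

Sum the exponent of each base dimension across the product:
  M: −[g]_M − 2·[ξ_1]_M + [ζ_2]_M + [I_A]_M + [c]_M = −(0) − 2·(-1) + (-2) + (0) + (0) = 0
  L: −[g]_L − 2·[ξ_1]_L + [ζ_2]_L + [I_A]_L + [c]_L = −(1) − 2·(-2) + (2) + (4) + (1) = 10
  T: −[g]_T − 2·[ξ_1]_T + [ζ_2]_T + [I_A]_T + [c]_T = −(-2) − 2·(2) + (0) + (0) + (-1) = -3
Net dimensions [L¹⁰ T⁻³] ≠ [1] — not dimensionless.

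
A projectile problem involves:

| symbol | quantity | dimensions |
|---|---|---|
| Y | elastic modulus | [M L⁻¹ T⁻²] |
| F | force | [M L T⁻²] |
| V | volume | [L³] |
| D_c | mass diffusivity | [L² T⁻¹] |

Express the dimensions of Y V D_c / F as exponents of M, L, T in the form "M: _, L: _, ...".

Collect each base-dimension exponent across the product:
  M: (1) − (1) + (0) + (0) = 0
  L: (-1) − (1) + (3) + (2) = 3
  T: (-2) − (-2) + (0) + (-1) = -1
So the dimensions are [L³ T⁻¹].

M: 0, L: 3, T: -1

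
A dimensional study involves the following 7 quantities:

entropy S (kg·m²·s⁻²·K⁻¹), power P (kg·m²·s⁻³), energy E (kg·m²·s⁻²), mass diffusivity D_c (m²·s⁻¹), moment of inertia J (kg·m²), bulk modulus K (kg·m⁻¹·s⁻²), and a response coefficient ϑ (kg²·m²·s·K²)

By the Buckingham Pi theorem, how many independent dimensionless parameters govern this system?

There are 7 variables and 4 base dimensions (M, L, T, Θ).
The dimension matrix has rank 4.
Independent dimensionless groups: 7 − 4 = 3.

3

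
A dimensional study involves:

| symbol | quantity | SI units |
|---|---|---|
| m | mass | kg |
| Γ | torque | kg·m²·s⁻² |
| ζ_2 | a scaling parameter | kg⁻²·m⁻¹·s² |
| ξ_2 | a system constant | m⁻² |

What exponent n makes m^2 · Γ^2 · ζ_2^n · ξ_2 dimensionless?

Balance the M exponent: (-2)·n from ζ_2, plus 2·(1) + 2·(1) + (0) = 4 from the rest, must sum to zero.
-2n + 4 = 0, so n = 2.

2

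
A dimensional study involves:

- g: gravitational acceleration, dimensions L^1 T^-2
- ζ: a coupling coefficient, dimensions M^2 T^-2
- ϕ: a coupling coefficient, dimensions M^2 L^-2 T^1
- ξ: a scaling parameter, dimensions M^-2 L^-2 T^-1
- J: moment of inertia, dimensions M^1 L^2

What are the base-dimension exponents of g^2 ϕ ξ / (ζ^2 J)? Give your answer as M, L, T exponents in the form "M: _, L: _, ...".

Collect each base-dimension exponent across the product:
  M: 2·(0) − 2·(2) + (2) + (-2) − (1) = -5
  L: 2·(1) − 2·(0) + (-2) + (-2) − (2) = -4
  T: 2·(-2) − 2·(-2) + (1) + (-1) − (0) = 0
So the dimensions are [M⁻⁵ L⁻⁴].

M: -5, L: -4, T: 0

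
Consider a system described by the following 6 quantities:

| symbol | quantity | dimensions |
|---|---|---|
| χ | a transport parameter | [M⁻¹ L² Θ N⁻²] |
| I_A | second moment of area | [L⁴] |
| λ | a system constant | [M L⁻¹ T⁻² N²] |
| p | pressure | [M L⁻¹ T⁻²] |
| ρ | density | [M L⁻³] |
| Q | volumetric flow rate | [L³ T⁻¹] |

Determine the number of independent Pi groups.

1

There are 6 variables and 5 base dimensions (M, L, T, Θ, N).
The dimension matrix has rank 5.
Independent dimensionless groups: 6 − 5 = 1.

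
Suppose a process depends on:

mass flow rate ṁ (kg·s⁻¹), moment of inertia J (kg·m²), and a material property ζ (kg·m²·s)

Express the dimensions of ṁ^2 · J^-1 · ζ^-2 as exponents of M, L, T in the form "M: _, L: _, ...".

M: -1, L: -6, T: -4

Collect each base-dimension exponent across the product:
  M: 2·(1) − (1) − 2·(1) = -1
  L: 2·(0) − (2) − 2·(2) = -6
  T: 2·(-1) − (0) − 2·(1) = -4
So the dimensions are [M⁻¹ L⁻⁶ T⁻⁴].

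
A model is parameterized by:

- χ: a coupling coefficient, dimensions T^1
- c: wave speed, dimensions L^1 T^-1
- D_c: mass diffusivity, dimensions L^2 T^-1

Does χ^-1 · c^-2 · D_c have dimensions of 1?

yes

Sum the exponent of each base dimension across the product:
  M: −[χ]_M − 2·[c]_M + [D_c]_M = −(0) − 2·(0) + (0) = 0
  L: −[χ]_L − 2·[c]_L + [D_c]_L = −(0) − 2·(1) + (2) = 0
  T: −[χ]_T − 2·[c]_T + [D_c]_T = −(1) − 2·(-1) + (-1) = 0
All base exponents vanish — dimensionless.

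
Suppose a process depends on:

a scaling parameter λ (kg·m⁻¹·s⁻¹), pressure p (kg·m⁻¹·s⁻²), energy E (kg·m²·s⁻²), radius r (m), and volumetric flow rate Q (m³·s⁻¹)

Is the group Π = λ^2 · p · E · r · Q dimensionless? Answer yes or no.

no

Sum the exponent of each base dimension across the product:
  M: 2·[λ]_M + [p]_M + [E]_M + [r]_M + [Q]_M = 2·(1) + (1) + (1) + (0) + (0) = 4
  L: 2·[λ]_L + [p]_L + [E]_L + [r]_L + [Q]_L = 2·(-1) + (-1) + (2) + (1) + (3) = 3
  T: 2·[λ]_T + [p]_T + [E]_T + [r]_T + [Q]_T = 2·(-1) + (-2) + (-2) + (0) + (-1) = -7
Net dimensions [M⁴ L³ T⁻⁷] ≠ [1] — not dimensionless.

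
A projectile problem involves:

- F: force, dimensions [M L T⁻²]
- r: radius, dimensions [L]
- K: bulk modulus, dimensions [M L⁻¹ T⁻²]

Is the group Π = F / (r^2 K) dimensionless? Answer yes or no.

yes

Sum the exponent of each base dimension across the product:
  M: [F]_M − 2·[r]_M − [K]_M = (1) − 2·(0) − (1) = 0
  L: [F]_L − 2·[r]_L − [K]_L = (1) − 2·(1) − (-1) = 0
  T: [F]_T − 2·[r]_T − [K]_T = (-2) − 2·(0) − (-2) = 0
All base exponents vanish — dimensionless.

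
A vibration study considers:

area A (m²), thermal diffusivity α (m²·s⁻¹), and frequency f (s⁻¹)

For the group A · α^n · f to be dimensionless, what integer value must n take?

Balance the L exponent: (2)·n from α, plus (2) + (0) = 2 from the rest, must sum to zero.
2n + 2 = 0, so n = -1.

-1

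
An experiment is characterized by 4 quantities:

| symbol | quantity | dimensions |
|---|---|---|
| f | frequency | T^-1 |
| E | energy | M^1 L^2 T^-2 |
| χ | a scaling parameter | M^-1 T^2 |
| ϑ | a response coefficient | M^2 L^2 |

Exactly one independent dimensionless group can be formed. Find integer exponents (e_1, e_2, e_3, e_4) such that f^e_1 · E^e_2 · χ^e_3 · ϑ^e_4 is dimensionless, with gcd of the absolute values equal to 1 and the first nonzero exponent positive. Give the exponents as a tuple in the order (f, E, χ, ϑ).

M: e_1·(0) + e_2·(1) + e_3·(-1) + e_4·(2) = 0
L: e_1·(0) + e_2·(2) + e_3·(0) + e_4·(2) = 0
T: e_1·(-1) + e_2·(-2) + e_3·(2) + e_4·(0) = 0
Solving this homogeneous linear system for the smallest-integer solution (first nonzero entry positive) gives (4, -1, 1, 1).

(4, -1, 1, 1)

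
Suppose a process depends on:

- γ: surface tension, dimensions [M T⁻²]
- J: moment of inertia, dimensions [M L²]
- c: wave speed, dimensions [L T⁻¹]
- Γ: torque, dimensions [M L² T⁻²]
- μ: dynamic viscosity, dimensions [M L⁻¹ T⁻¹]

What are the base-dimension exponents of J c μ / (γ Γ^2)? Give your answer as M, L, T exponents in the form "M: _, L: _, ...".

M: -1, L: -2, T: 4

Collect each base-dimension exponent across the product:
  M: −(1) + (1) + (0) − 2·(1) + (1) = -1
  L: −(0) + (2) + (1) − 2·(2) + (-1) = -2
  T: −(-2) + (0) + (-1) − 2·(-2) + (-1) = 4
So the dimensions are [M⁻¹ L⁻² T⁴].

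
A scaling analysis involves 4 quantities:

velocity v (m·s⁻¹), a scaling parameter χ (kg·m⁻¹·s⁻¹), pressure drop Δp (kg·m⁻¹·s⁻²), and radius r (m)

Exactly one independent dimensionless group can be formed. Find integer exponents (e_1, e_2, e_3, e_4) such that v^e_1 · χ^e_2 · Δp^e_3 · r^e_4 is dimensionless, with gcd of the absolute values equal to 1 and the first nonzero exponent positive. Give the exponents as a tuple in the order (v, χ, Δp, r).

(1, 1, -1, -1)

M: e_1·(0) + e_2·(1) + e_3·(1) + e_4·(0) = 0
L: e_1·(1) + e_2·(-1) + e_3·(-1) + e_4·(1) = 0
T: e_1·(-1) + e_2·(-1) + e_3·(-2) + e_4·(0) = 0
Solving this homogeneous linear system for the smallest-integer solution (first nonzero entry positive) gives (1, 1, -1, -1).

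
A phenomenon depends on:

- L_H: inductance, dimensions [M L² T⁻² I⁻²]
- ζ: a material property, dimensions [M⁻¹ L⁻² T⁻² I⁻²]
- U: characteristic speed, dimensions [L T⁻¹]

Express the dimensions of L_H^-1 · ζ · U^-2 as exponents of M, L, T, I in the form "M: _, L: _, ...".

M: -2, L: -6, T: 2, I: 0

Collect each base-dimension exponent across the product:
  M: −(1) + (-1) − 2·(0) = -2
  L: −(2) + (-2) − 2·(1) = -6
  T: −(-2) + (-2) − 2·(-1) = 2
  I: −(-2) + (-2) − 2·(0) = 0
So the dimensions are [M⁻² L⁻⁶ T²].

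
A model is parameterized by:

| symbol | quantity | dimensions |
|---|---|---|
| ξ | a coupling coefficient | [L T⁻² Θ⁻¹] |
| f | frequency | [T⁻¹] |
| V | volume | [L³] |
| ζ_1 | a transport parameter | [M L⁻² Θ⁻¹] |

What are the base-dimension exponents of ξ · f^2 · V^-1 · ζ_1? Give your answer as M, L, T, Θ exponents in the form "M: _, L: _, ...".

M: 1, L: -4, T: -4, Θ: -2

Collect each base-dimension exponent across the product:
  M: (0) + 2·(0) − (0) + (1) = 1
  L: (1) + 2·(0) − (3) + (-2) = -4
  T: (-2) + 2·(-1) − (0) + (0) = -4
  Θ: (-1) + 2·(0) − (0) + (-1) = -2
So the dimensions are [M L⁻⁴ T⁻⁴ Θ⁻²].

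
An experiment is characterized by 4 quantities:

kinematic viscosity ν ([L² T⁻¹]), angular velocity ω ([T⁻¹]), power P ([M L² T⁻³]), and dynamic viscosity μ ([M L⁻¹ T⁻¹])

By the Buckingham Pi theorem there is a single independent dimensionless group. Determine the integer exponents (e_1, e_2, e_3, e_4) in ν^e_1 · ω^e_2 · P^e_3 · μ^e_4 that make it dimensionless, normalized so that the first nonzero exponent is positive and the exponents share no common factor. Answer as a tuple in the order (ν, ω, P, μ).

(3, 1, -2, 2)

M: e_1·(0) + e_2·(0) + e_3·(1) + e_4·(1) = 0
L: e_1·(2) + e_2·(0) + e_3·(2) + e_4·(-1) = 0
T: e_1·(-1) + e_2·(-1) + e_3·(-3) + e_4·(-1) = 0
Solving this homogeneous linear system for the smallest-integer solution (first nonzero entry positive) gives (3, 1, -2, 2).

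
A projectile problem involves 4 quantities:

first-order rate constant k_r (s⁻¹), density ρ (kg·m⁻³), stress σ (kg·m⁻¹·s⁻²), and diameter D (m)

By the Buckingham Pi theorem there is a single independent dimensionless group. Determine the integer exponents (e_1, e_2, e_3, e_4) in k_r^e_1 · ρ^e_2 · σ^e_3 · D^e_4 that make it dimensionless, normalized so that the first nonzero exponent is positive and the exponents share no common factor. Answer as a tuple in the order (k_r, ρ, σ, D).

(2, 1, -1, 2)

M: e_1·(0) + e_2·(1) + e_3·(1) + e_4·(0) = 0
L: e_1·(0) + e_2·(-3) + e_3·(-1) + e_4·(1) = 0
T: e_1·(-1) + e_2·(0) + e_3·(-2) + e_4·(0) = 0
Solving this homogeneous linear system for the smallest-integer solution (first nonzero entry positive) gives (2, 1, -1, 2).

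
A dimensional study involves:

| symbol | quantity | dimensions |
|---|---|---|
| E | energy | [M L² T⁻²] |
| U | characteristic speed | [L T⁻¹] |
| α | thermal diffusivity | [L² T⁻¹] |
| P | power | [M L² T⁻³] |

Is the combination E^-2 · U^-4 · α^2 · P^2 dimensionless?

Sum the exponent of each base dimension across the product:
  M: −2·[E]_M − 4·[U]_M + 2·[α]_M + 2·[P]_M = −2·(1) − 4·(0) + 2·(0) + 2·(1) = 0
  L: −2·[E]_L − 4·[U]_L + 2·[α]_L + 2·[P]_L = −2·(2) − 4·(1) + 2·(2) + 2·(2) = 0
  T: −2·[E]_T − 4·[U]_T + 2·[α]_T + 2·[P]_T = −2·(-2) − 4·(-1) + 2·(-1) + 2·(-3) = 0
  N: −2·[E]_N − 4·[U]_N + 2·[α]_N + 2·[P]_N = −2·(0) − 4·(0) + 2·(0) + 2·(0) = 0
All base exponents vanish — dimensionless.

yes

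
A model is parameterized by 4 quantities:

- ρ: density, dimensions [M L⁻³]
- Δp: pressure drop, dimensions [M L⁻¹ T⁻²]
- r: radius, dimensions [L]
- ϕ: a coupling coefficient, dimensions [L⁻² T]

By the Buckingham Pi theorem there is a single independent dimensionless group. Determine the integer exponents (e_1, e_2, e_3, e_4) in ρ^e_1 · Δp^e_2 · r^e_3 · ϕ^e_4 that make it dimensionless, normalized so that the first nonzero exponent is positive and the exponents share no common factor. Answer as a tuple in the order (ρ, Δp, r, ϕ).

(1, -1, -2, -2)

M: e_1·(1) + e_2·(1) + e_3·(0) + e_4·(0) = 0
L: e_1·(-3) + e_2·(-1) + e_3·(1) + e_4·(-2) = 0
T: e_1·(0) + e_2·(-2) + e_3·(0) + e_4·(1) = 0
Solving this homogeneous linear system for the smallest-integer solution (first nonzero entry positive) gives (1, -1, -2, -2).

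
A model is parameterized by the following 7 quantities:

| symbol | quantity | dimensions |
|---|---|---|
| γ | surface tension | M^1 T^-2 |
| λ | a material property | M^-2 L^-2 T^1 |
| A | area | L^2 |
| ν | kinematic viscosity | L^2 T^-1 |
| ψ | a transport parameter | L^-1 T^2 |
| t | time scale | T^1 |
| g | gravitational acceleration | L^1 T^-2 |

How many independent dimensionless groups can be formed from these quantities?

There are 7 variables and 3 base dimensions (M, L, T).
The dimension matrix has rank 3.
Independent dimensionless groups: 7 − 3 = 4.

4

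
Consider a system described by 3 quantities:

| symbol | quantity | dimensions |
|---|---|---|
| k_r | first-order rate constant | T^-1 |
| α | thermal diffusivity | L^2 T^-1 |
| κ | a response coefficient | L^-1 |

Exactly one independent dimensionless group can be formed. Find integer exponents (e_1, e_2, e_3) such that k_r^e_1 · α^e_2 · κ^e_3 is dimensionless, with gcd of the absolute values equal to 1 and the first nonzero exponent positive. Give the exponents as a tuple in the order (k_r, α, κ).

(1, -1, -2)

L: e_1·(0) + e_2·(2) + e_3·(-1) = 0
T: e_1·(-1) + e_2·(-1) + e_3·(0) = 0
Solving this homogeneous linear system for the smallest-integer solution (first nonzero entry positive) gives (1, -1, -2).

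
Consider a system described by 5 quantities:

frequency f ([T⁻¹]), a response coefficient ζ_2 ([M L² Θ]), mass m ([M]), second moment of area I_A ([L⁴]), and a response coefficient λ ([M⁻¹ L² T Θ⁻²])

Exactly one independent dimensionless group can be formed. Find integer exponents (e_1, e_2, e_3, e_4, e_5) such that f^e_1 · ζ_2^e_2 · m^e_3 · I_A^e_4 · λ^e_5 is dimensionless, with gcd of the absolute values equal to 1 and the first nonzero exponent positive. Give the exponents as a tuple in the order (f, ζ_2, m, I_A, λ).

(2, 4, -2, -3, 2)

M: e_1·(0) + e_2·(1) + e_3·(1) + e_4·(0) + e_5·(-1) = 0
L: e_1·(0) + e_2·(2) + e_3·(0) + e_4·(4) + e_5·(2) = 0
T: e_1·(-1) + e_2·(0) + e_3·(0) + e_4·(0) + e_5·(1) = 0
Θ: e_1·(0) + e_2·(1) + e_3·(0) + e_4·(0) + e_5·(-2) = 0
Solving this homogeneous linear system for the smallest-integer solution (first nonzero entry positive) gives (2, 4, -2, -3, 2).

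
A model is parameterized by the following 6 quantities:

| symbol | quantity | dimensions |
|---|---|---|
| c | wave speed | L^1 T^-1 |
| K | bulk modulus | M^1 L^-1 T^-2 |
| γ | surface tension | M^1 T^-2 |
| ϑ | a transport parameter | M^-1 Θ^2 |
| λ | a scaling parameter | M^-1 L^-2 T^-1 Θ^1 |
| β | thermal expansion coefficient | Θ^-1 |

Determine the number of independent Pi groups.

2

There are 6 variables and 4 base dimensions (M, L, T, Θ).
The dimension matrix has rank 4.
Independent dimensionless groups: 6 − 4 = 2.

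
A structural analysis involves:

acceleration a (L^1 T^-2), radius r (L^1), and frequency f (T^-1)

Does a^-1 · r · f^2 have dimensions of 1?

yes

Sum the exponent of each base dimension across the product:
  M: −[a]_M + [r]_M + 2·[f]_M = −(0) + (0) + 2·(0) = 0
  L: −[a]_L + [r]_L + 2·[f]_L = −(1) + (1) + 2·(0) = 0
  T: −[a]_T + [r]_T + 2·[f]_T = −(-2) + (0) + 2·(-1) = 0
All base exponents vanish — dimensionless.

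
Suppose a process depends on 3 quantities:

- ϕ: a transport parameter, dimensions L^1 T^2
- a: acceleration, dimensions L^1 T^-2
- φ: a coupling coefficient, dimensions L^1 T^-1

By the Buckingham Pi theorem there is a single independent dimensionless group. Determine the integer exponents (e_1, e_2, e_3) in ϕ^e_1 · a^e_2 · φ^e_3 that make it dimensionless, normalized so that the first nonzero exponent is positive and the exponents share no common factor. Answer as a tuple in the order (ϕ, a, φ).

L: e_1·(1) + e_2·(1) + e_3·(1) = 0
T: e_1·(2) + e_2·(-2) + e_3·(-1) = 0
Solving this homogeneous linear system for the smallest-integer solution (first nonzero entry positive) gives (1, 3, -4).

(1, 3, -4)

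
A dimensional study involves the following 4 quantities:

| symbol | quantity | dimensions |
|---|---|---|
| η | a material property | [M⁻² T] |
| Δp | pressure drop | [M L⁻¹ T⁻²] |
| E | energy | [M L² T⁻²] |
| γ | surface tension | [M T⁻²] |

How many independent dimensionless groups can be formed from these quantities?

1

There are 4 variables and 3 base dimensions (M, L, T).
The dimension matrix has rank 3.
Independent dimensionless groups: 4 − 3 = 1.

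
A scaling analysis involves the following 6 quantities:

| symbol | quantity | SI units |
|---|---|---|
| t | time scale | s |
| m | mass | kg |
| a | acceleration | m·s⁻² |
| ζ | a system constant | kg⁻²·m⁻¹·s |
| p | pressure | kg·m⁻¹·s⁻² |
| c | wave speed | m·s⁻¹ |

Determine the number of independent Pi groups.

There are 6 variables and 3 base dimensions (M, L, T).
The dimension matrix has rank 3.
Independent dimensionless groups: 6 − 3 = 3.

3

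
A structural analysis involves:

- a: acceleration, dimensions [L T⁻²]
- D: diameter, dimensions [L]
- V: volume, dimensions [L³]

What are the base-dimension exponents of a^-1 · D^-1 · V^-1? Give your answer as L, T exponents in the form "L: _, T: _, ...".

Collect each base-dimension exponent across the product:
  L: −(1) − (1) − (3) = -5
  T: −(-2) − (0) − (0) = 2
So the dimensions are [L⁻⁵ T²].

L: -5, T: 2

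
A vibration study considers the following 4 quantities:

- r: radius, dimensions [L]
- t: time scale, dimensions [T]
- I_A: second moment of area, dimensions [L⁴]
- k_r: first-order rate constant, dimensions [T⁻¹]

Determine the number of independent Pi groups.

There are 4 variables and 2 base dimensions (L, T).
The dimension matrix has rank 2.
Independent dimensionless groups: 4 − 2 = 2.

2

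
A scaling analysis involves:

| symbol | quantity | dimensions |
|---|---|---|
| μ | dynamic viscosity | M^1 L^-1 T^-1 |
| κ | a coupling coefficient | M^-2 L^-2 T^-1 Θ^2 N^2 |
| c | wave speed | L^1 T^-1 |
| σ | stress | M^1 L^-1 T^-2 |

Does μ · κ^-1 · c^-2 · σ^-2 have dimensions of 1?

no

Sum the exponent of each base dimension across the product:
  M: [μ]_M − [κ]_M − 2·[c]_M − 2·[σ]_M = (1) − (-2) − 2·(0) − 2·(1) = 1
  L: [μ]_L − [κ]_L − 2·[c]_L − 2·[σ]_L = (-1) − (-2) − 2·(1) − 2·(-1) = 1
  T: [μ]_T − [κ]_T − 2·[c]_T − 2·[σ]_T = (-1) − (-1) − 2·(-1) − 2·(-2) = 6
  Θ: [μ]_Θ − [κ]_Θ − 2·[c]_Θ − 2·[σ]_Θ = (0) − (2) − 2·(0) − 2·(0) = -2
  N: [μ]_N − [κ]_N − 2·[c]_N − 2·[σ]_N = (0) − (2) − 2·(0) − 2·(0) = -2
Net dimensions [M L T⁶ Θ⁻² N⁻²] ≠ [1] — not dimensionless.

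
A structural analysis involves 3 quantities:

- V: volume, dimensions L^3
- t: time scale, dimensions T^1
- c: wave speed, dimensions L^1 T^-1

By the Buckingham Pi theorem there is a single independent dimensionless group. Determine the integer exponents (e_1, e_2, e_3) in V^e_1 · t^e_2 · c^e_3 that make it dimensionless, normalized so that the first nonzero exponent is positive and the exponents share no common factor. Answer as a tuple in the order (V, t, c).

L: e_1·(3) + e_2·(0) + e_3·(1) = 0
T: e_1·(0) + e_2·(1) + e_3·(-1) = 0
Solving this homogeneous linear system for the smallest-integer solution (first nonzero entry positive) gives (1, -3, -3).

(1, -3, -3)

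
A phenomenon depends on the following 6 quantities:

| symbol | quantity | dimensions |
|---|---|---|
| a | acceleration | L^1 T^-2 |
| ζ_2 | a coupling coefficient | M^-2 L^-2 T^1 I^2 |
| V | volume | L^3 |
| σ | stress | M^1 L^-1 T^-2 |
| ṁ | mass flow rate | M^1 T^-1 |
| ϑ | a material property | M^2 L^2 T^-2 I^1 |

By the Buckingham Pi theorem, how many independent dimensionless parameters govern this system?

2

There are 6 variables and 4 base dimensions (M, L, T, I).
The dimension matrix has rank 4.
Independent dimensionless groups: 6 − 4 = 2.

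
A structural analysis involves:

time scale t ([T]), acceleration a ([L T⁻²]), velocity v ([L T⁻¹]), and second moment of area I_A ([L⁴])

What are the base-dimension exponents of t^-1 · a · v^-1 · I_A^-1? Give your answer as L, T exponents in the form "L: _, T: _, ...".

L: -4, T: -2

Collect each base-dimension exponent across the product:
  L: −(0) + (1) − (1) − (4) = -4
  T: −(1) + (-2) − (-1) − (0) = -2
So the dimensions are [L⁻⁴ T⁻²].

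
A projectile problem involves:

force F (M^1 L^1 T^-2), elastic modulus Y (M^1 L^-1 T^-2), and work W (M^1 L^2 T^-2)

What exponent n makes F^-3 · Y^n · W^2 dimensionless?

1

Balance the M exponent: (1)·n from Y, plus −3·(1) + 2·(1) = -1 from the rest, must sum to zero.
n − 1 = 0, so n = 1.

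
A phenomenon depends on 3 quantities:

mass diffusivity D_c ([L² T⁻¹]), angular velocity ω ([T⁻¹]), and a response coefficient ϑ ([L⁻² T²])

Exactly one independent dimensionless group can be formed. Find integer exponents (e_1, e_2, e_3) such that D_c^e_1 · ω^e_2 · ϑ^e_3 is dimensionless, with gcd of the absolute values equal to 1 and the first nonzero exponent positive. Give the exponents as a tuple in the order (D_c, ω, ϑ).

(1, 1, 1)

L: e_1·(2) + e_2·(0) + e_3·(-2) = 0
T: e_1·(-1) + e_2·(-1) + e_3·(2) = 0
Solving this homogeneous linear system for the smallest-integer solution (first nonzero entry positive) gives (1, 1, 1).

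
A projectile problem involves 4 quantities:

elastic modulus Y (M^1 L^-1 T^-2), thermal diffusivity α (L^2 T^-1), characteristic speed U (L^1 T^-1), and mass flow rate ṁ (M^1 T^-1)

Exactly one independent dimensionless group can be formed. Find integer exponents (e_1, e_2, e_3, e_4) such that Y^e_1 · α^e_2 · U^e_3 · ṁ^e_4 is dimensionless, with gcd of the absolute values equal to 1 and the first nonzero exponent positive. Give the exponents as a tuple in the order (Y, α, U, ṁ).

M: e_1·(1) + e_2·(0) + e_3·(0) + e_4·(1) = 0
L: e_1·(-1) + e_2·(2) + e_3·(1) + e_4·(0) = 0
T: e_1·(-2) + e_2·(-1) + e_3·(-1) + e_4·(-1) = 0
Solving this homogeneous linear system for the smallest-integer solution (first nonzero entry positive) gives (1, 2, -3, -1).

(1, 2, -3, -1)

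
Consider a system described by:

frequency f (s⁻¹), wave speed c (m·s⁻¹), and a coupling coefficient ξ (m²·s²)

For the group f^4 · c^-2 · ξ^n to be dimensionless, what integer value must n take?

Balance the L exponent: (2)·n from ξ, plus 4·(0) − 2·(1) = -2 from the rest, must sum to zero.
2n − 2 = 0, so n = 1.

1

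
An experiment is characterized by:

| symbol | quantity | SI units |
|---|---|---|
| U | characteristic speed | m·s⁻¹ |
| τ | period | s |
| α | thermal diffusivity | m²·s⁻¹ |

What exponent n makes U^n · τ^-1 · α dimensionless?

Balance the L exponent: (1)·n from U, plus −(0) + (2) = 2 from the rest, must sum to zero.
n + 2 = 0, so n = -2.

-2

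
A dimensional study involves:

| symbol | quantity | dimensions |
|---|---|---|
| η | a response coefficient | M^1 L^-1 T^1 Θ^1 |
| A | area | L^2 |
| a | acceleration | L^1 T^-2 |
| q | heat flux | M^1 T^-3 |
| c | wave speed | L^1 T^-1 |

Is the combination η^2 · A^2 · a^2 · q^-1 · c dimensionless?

no

Sum the exponent of each base dimension across the product:
  M: 2·[η]_M + 2·[A]_M + 2·[a]_M − [q]_M + [c]_M = 2·(1) + 2·(0) + 2·(0) − (1) + (0) = 1
  L: 2·[η]_L + 2·[A]_L + 2·[a]_L − [q]_L + [c]_L = 2·(-1) + 2·(2) + 2·(1) − (0) + (1) = 5
  T: 2·[η]_T + 2·[A]_T + 2·[a]_T − [q]_T + [c]_T = 2·(1) + 2·(0) + 2·(-2) − (-3) + (-1) = 0
  Θ: 2·[η]_Θ + 2·[A]_Θ + 2·[a]_Θ − [q]_Θ + [c]_Θ = 2·(1) + 2·(0) + 2·(0) − (0) + (0) = 2
Net dimensions [M L⁵ Θ²] ≠ [1] — not dimensionless.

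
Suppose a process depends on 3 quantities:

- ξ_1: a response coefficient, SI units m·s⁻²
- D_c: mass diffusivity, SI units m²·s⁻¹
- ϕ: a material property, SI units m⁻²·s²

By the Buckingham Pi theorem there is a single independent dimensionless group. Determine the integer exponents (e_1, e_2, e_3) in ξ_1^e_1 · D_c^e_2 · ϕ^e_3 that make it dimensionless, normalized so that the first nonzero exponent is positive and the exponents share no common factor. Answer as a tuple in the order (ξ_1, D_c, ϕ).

(2, 2, 3)

L: e_1·(1) + e_2·(2) + e_3·(-2) = 0
T: e_1·(-2) + e_2·(-1) + e_3·(2) = 0
Solving this homogeneous linear system for the smallest-integer solution (first nonzero entry positive) gives (2, 2, 3).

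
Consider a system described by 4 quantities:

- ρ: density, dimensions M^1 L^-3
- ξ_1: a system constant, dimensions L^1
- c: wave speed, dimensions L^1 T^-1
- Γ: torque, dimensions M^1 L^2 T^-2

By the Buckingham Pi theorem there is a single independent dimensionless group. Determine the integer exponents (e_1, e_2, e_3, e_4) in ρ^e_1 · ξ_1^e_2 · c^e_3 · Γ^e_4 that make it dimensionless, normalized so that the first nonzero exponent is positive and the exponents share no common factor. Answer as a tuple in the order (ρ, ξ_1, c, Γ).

M: e_1·(1) + e_2·(0) + e_3·(0) + e_4·(1) = 0
L: e_1·(-3) + e_2·(1) + e_3·(1) + e_4·(2) = 0
T: e_1·(0) + e_2·(0) + e_3·(-1) + e_4·(-2) = 0
Solving this homogeneous linear system for the smallest-integer solution (first nonzero entry positive) gives (1, 3, 2, -1).

(1, 3, 2, -1)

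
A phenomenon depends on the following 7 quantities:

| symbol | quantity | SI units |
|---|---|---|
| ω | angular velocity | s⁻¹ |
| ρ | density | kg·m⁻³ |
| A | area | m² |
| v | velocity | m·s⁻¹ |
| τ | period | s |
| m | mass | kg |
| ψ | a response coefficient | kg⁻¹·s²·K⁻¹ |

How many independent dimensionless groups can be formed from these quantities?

There are 7 variables and 4 base dimensions (M, L, T, Θ).
The dimension matrix has rank 4.
Independent dimensionless groups: 7 − 4 = 3.

3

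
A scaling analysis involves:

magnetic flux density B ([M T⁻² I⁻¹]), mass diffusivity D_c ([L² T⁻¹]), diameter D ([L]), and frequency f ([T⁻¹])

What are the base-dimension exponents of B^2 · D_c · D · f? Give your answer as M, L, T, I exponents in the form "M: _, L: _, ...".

Collect each base-dimension exponent across the product:
  M: 2·(1) + (0) + (0) + (0) = 2
  L: 2·(0) + (2) + (1) + (0) = 3
  T: 2·(-2) + (-1) + (0) + (-1) = -6
  I: 2·(-1) + (0) + (0) + (0) = -2
So the dimensions are [M² L³ T⁻⁶ I⁻²].

M: 2, L: 3, T: -6, I: -2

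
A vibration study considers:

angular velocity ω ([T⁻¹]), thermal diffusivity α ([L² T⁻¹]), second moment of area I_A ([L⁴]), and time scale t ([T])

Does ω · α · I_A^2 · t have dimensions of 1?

no

Sum the exponent of each base dimension across the product:
  L: [ω]_L + [α]_L + 2·[I_A]_L + [t]_L = (0) + (2) + 2·(4) + (0) = 10
  T: [ω]_T + [α]_T + 2·[I_A]_T + [t]_T = (-1) + (-1) + 2·(0) + (1) = -1
Net dimensions [L¹⁰ T⁻¹] ≠ [1] — not dimensionless.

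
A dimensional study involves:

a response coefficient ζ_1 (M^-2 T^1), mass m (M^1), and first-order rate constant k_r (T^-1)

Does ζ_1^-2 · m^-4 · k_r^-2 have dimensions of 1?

yes

Sum the exponent of each base dimension across the product:
  M: −2·[ζ_1]_M − 4·[m]_M − 2·[k_r]_M = −2·(-2) − 4·(1) − 2·(0) = 0
  L: −2·[ζ_1]_L − 4·[m]_L − 2·[k_r]_L = −2·(0) − 4·(0) − 2·(0) = 0
  T: −2·[ζ_1]_T − 4·[m]_T − 2·[k_r]_T = −2·(1) − 4·(0) − 2·(-1) = 0
All base exponents vanish — dimensionless.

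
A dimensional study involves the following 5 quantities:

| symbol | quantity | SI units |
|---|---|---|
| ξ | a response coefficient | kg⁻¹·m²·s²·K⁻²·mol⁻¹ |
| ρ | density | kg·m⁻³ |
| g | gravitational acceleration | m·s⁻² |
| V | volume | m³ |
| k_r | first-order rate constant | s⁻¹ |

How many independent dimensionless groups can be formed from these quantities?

1

There are 5 variables and 5 base dimensions (M, L, T, Θ, N).
The dimension matrix has rank 4 (less than 5: the dimension vectors are linearly dependent).
Independent dimensionless groups: 5 − 4 = 1.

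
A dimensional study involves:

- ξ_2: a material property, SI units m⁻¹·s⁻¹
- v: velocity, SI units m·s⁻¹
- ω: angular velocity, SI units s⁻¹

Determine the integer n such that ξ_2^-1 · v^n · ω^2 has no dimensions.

-1

Balance the L exponent: (1)·n from v, plus −(-1) + 2·(0) = 1 from the rest, must sum to zero.
n + 1 = 0, so n = -1.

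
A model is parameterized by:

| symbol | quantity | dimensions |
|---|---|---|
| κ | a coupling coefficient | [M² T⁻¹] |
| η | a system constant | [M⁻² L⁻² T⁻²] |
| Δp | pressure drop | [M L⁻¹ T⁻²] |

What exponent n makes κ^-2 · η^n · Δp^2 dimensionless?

-1

Balance the M exponent: (-2)·n from η, plus −2·(2) + 2·(1) = -2 from the rest, must sum to zero.
-2n − 2 = 0, so n = -1.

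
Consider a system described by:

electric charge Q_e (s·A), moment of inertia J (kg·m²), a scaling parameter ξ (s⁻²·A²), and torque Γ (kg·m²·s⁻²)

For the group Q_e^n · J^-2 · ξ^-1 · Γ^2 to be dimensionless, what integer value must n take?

Balance the T exponent: (1)·n from Q_e, plus −2·(0) − (-2) + 2·(-2) = -2 from the rest, must sum to zero.
n − 2 = 0, so n = 2.

2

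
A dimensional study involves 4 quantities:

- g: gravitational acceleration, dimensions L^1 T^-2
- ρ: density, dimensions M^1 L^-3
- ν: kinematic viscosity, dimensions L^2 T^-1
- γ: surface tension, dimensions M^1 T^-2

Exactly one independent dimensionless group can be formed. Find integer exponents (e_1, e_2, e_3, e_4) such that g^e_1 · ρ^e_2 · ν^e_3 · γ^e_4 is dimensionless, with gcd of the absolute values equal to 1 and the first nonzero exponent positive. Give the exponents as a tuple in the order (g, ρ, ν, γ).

M: e_1·(0) + e_2·(1) + e_3·(0) + e_4·(1) = 0
L: e_1·(1) + e_2·(-3) + e_3·(2) + e_4·(0) = 0
T: e_1·(-2) + e_2·(0) + e_3·(-1) + e_4·(-2) = 0
Solving this homogeneous linear system for the smallest-integer solution (first nonzero entry positive) gives (1, 3, 4, -3).

(1, 3, 4, -3)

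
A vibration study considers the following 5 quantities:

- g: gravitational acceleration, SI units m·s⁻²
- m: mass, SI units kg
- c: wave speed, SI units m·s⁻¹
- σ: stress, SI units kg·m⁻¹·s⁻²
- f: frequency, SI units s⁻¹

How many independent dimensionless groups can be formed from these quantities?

2

There are 5 variables and 3 base dimensions (M, L, T).
The dimension matrix has rank 3.
Independent dimensionless groups: 5 − 3 = 2.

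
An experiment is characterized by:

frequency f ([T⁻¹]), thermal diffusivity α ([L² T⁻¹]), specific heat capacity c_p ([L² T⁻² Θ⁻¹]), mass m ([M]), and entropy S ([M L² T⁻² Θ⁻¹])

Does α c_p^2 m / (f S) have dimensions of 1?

no

Sum the exponent of each base dimension across the product:
  M: −[f]_M + [α]_M + 2·[c_p]_M + [m]_M − [S]_M = −(0) + (0) + 2·(0) + (1) − (1) = 0
  L: −[f]_L + [α]_L + 2·[c_p]_L + [m]_L − [S]_L = −(0) + (2) + 2·(2) + (0) − (2) = 4
  T: −[f]_T + [α]_T + 2·[c_p]_T + [m]_T − [S]_T = −(-1) + (-1) + 2·(-2) + (0) − (-2) = -2
  Θ: −[f]_Θ + [α]_Θ + 2·[c_p]_Θ + [m]_Θ − [S]_Θ = −(0) + (0) + 2·(-1) + (0) − (-1) = -1
Net dimensions [L⁴ T⁻² Θ⁻¹] ≠ [1] — not dimensionless.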